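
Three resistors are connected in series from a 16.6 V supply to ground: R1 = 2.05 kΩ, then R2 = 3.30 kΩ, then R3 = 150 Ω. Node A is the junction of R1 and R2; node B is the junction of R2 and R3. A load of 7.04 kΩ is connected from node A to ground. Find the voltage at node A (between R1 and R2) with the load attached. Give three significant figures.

V ≈ 8.80 V

Below node A the series string R2+R3 = 3450 Ω sits in parallel with the 7040 Ω load: 2315 Ω.
V_A = 16.6 × 2315/(2050 + 2315) = 8.80 V.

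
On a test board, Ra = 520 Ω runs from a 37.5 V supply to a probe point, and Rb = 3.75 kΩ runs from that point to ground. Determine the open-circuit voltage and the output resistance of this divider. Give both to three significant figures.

V_th = 32.9 V, R_th = 457 Ω

V_th is the open-circuit tap voltage: 37.5 × 3750/(520 + 3750) = 32.9 V.
With the supply zeroed, Ra and Rb appear in parallel from the tap: R_th = Ra‖Rb = (520 × 3750)/4270 = 457 Ω.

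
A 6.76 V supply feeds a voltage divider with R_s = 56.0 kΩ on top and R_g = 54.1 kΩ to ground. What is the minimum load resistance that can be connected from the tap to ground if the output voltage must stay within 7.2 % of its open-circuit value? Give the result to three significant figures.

R_L(min) ≈ 355 kΩ

Output resistance R_th = R_s‖R_g = (56.0 × 54.1)/110.1 = 27.52 kΩ.
The fractional drop is R_th/(R_th + R_L); requiring this ≤ 0.0720 gives R_L ≥ R_th(1/0.0720 − 1) = 27.52 × 12.89 = 355 kΩ.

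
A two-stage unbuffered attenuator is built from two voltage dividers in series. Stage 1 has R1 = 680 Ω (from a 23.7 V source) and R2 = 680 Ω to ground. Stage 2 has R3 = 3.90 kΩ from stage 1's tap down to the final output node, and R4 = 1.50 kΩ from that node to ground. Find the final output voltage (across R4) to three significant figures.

V_out ≈ 3.10 V

Stage 2 presents R3+R4 = 5400 Ω as a load on stage 1's tap.
Stage 1's lower leg becomes R2‖(R3+R4) = 603.9 Ω, so V_mid = 23.7 × 603.9/1284 = 11.15 V.
Stage 2 is itself unloaded: V_out = V_mid × R4/(R3+R4) = 11.15 × 1500/5400 = 3.10 V.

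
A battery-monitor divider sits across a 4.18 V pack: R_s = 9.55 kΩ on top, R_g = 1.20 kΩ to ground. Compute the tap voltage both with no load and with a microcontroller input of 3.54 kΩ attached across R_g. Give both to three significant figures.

Open-circuit: V = 4.18 × 1.20/(9.55 + 1.20) = 0.467 V.
With the load, R_g becomes R_g‖R_L = 0.8962 kΩ, so V = 4.18 × 0.8962/10.45 = 0.359 V.

Unloaded: 0.467 V; loaded: 0.359 V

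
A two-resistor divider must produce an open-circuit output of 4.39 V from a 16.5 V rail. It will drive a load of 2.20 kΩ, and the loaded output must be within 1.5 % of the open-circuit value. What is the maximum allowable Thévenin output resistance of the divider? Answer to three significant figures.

Loading drop = R_th/(R_th + R_L) ≤ 0.0150, so R_th ≤ R_L · ε/(1−ε) = 2.20 kΩ × 0.0150/0.9850 = 33.5 Ω.
(Any R1, R2 with R2/(R1+R2) = 0.266 and R1‖R2 ≤ 33.5 Ω will meet the spec.)

R_th ≤ 33.5 Ω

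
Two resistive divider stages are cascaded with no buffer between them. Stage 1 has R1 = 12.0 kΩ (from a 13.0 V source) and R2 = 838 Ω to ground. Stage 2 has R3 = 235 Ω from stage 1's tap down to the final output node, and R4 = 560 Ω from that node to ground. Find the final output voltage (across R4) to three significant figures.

Stage 2 presents R3+R4 = 795.0 Ω as a load on stage 1's tap.
Stage 1's lower leg becomes R2‖(R3+R4) = 408.0 Ω, so V_mid = 13.0 × 408.0/12410 = 0.4274 V.
Stage 2 is itself unloaded: V_out = V_mid × R4/(R3+R4) = 0.4274 × 560/795.0 = 0.301 V.

V_out ≈ 0.301 V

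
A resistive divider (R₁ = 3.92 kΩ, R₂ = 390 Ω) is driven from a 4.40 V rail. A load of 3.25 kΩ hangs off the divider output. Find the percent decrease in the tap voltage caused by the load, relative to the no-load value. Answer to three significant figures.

9.84 %

The divider's output (Thévenin) resistance is R₁‖R₂ = 354.7 Ω.
Fractional drop under load = R_th/(R_th + R_L) = 354.7 / (354.7 + 3250) = 0.09840.
So the output falls by 9.84 %.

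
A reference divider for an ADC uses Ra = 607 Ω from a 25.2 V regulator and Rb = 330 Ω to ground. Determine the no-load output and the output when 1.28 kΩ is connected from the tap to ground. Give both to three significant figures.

Unloaded: 8.88 V; loaded: 7.60 V

Open-circuit: V = 25.2 × 330/(607 + 330) = 8.88 V.
With the load, Rb becomes Rb‖R_L = 262.4 Ω, so V = 25.2 × 262.4/869.4 = 7.60 V.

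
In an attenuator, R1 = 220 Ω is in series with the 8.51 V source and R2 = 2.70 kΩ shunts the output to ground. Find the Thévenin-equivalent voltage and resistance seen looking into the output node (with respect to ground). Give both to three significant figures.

V_th is the open-circuit tap voltage: 8.51 × 2700/(220 + 2700) = 7.87 V.
With the supply zeroed, R1 and R2 appear in parallel from the tap: R_th = R1‖R2 = (220 × 2700)/2920 = 203 Ω.

V_th = 7.87 V, R_th = 203 Ω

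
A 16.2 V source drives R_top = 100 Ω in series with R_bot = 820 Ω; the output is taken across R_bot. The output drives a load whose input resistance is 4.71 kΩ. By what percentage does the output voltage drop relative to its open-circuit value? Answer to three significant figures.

1.86 %

The divider's output (Thévenin) resistance is R_top‖R_bot = 89.13 Ω.
Fractional drop under load = R_th/(R_th + R_L) = 89.13 / (89.13 + 4710) = 0.01857.
So the output falls by 1.86 %.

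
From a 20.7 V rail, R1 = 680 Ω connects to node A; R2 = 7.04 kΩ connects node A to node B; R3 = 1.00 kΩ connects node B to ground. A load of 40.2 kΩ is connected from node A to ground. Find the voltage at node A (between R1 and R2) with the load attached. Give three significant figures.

Below node A the series string R2+R3 = 8040 Ω sits in parallel with the 40200 Ω load: 6700 Ω.
V_A = 20.7 × 6700/(680 + 6700) = 18.8 V.

V ≈ 18.8 V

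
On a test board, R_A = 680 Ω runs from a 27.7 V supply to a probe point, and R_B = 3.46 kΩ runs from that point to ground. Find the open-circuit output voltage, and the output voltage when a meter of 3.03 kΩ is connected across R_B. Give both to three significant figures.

Unloaded: 23.2 V; loaded: 19.5 V

Open-circuit: V = 27.7 × 3460/(680 + 3460) = 23.2 V.
With the load, R_B becomes R_B‖R_L = 1615 Ω, so V = 27.7 × 1615/2295 = 19.5 V.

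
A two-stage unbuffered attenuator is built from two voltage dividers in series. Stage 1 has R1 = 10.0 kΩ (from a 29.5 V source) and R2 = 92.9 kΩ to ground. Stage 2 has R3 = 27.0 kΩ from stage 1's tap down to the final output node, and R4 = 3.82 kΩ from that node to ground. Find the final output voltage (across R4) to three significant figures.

Stage 2 presents R3+R4 = 30.82 kΩ as a load on stage 1's tap.
Stage 1's lower leg becomes R2‖(R3+R4) = 23.14 kΩ, so V_mid = 29.5 × 23.14/33.14 = 20.60 V.
Stage 2 is itself unloaded: V_out = V_mid × R4/(R3+R4) = 20.60 × 3.82/30.82 = 2.55 V.

V_out ≈ 2.55 V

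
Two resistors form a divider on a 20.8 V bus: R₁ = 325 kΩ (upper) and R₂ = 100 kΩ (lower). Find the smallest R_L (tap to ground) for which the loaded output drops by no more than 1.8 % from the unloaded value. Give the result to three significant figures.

Output resistance R_th = R₁‖R₂ = (325 × 100)/425.0 = 76.47 kΩ.
The fractional drop is R_th/(R_th + R_L); requiring this ≤ 0.0180 gives R_L ≥ R_th(1/0.0180 − 1) = 76.47 × 54.56 = 4.17 MΩ.

R_L(min) ≈ 4.17 MΩ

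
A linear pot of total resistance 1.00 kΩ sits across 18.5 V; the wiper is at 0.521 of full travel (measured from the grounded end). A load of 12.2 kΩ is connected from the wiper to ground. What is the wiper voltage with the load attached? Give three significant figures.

V ≈ 9.45 V

The wiper splits the pot into (1−α)R = 479.0 Ω above and αR = 521.0 Ω below.
Lower section ‖ load = 499.7 Ω.
V_wiper = 18.5 × 499.7/(479.0 + 499.7) = 9.45 V.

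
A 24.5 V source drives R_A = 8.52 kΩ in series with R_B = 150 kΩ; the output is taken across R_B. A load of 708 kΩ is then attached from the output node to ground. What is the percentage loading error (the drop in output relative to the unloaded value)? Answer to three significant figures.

The divider's output (Thévenin) resistance is R_A‖R_B = 8.062 kΩ.
Fractional drop under load = R_th/(R_th + R_L) = 8.062 / (8.062 + 708) = 0.01126.
So the output falls by 1.13 %.

1.13 %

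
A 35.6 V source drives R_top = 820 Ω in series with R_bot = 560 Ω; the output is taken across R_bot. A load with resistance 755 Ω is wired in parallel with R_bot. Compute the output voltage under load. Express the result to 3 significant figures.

The load sits in parallel with R_bot: R_bot‖R_L = (560 × 755) / (560 + 755) = 321.5 Ω.
V_out = 35.6 × 321.5 / (820 + 321.5) = 35.6 × 321.5/1142 = 10.0 V.

V_out ≈ 10.0 V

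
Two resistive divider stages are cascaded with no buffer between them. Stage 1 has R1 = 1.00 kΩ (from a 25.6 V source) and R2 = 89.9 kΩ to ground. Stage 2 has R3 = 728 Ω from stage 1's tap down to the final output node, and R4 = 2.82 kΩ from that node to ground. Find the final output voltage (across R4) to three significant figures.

Stage 2 presents R3+R4 = 3548 Ω as a load on stage 1's tap.
Stage 1's lower leg becomes R2‖(R3+R4) = 3413 Ω, so V_mid = 25.6 × 3413/4413 = 19.80 V.
Stage 2 is itself unloaded: V_out = V_mid × R4/(R3+R4) = 19.80 × 2820/3548 = 15.7 V.

V_out ≈ 15.7 V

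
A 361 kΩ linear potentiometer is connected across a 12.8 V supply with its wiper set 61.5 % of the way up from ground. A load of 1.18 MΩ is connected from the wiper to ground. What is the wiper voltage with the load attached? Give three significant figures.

V ≈ 7.34 V

The wiper splits the pot into (1−α)R = 139.0 kΩ above and αR = 222.0 kΩ below.
Lower section ‖ load = 186.9 kΩ.
V_wiper = 12.8 × 186.9/(139.0 + 186.9) = 7.34 V.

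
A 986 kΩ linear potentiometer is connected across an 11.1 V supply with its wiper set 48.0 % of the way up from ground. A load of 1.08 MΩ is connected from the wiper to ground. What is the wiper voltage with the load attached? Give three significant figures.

The wiper splits the pot into (1−α)R = 512.7 kΩ above and αR = 473.3 kΩ below.
Lower section ‖ load = 329.1 kΩ.
V_wiper = 11.1 × 329.1/(512.7 + 329.1) = 4.34 V.

V ≈ 4.34 V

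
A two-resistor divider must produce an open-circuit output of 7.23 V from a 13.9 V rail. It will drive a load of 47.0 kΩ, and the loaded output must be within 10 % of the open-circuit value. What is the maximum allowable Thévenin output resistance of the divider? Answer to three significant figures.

Loading drop = R_th/(R_th + R_L) ≤ 0.100, so R_th ≤ R_L · ε/(1−ε) = 47.0 kΩ × 0.100/0.9000 = 5.22 kΩ.
(Any R1, R2 with R2/(R1+R2) = 0.520 and R1‖R2 ≤ 5.22 kΩ will meet the spec.)

R_th ≤ 5.22 kΩ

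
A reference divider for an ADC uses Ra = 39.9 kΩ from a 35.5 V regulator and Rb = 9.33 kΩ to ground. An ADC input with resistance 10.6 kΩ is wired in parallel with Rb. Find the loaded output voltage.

V_out ≈ 3.93 V

The load sits in parallel with Rb: Rb‖R_L = (9.33 × 10.6) / (9.33 + 10.6) = 4.962 kΩ.
V_out = 35.5 × 4.962 / (39.9 + 4.962) = 35.5 × 4.962/44.86 = 3.93 V.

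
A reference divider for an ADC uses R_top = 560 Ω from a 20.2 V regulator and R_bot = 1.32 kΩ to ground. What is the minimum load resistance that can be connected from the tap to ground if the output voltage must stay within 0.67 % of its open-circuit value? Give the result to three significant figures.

Output resistance R_th = R_top‖R_bot = (560 × 1320)/1880 = 393.2 Ω.
The fractional drop is R_th/(R_th + R_L); requiring this ≤ 0.00670 gives R_L ≥ R_th(1/0.00670 − 1) = 393.2 × 148.3 = 58.3 kΩ.

R_L(min) ≈ 58.3 kΩ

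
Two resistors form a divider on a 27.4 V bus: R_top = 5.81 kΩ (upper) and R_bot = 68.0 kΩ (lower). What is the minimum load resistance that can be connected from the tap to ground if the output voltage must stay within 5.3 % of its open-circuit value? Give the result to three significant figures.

R_L(min) ≈ 95.6 kΩ

Output resistance R_th = R_top‖R_bot = (5.81 × 68.0)/73.81 = 5.353 kΩ.
The fractional drop is R_th/(R_th + R_L); requiring this ≤ 0.0530 gives R_L ≥ R_th(1/0.0530 − 1) = 5.353 × 17.87 = 95.6 kΩ.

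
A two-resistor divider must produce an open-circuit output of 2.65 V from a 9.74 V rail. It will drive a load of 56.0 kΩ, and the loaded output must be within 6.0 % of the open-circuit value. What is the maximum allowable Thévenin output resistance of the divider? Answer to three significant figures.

Loading drop = R_th/(R_th + R_L) ≤ 0.0600, so R_th ≤ R_L · ε/(1−ε) = 56.0 kΩ × 0.0600/0.9400 = 3.57 kΩ.
(Any R1, R2 with R2/(R1+R2) = 0.272 and R1‖R2 ≤ 3.57 kΩ will meet the spec.)

R_th ≤ 3.57 kΩ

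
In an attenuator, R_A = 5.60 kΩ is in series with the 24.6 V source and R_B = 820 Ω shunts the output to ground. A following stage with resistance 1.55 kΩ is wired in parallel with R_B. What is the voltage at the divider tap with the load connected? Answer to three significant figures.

The load sits in parallel with R_B: R_B‖R_L = (820 × 1550) / (820 + 1550) = 536.3 Ω.
V_out = 24.6 × 536.3 / (5600 + 536.3) = 24.6 × 536.3/6136 = 2.15 V.
(Unloaded it would have been 3.14 V.)

V_out ≈ 2.15 V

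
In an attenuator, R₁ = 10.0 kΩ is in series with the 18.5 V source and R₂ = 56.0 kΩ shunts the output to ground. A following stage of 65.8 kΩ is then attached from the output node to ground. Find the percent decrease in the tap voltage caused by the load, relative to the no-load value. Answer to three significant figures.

The divider's output (Thévenin) resistance is R₁‖R₂ = 8.485 kΩ.
Fractional drop under load = R_th/(R_th + R_L) = 8.485 / (8.485 + 65.8) = 0.1142.
So the output falls by 11.4 %.

11.4 %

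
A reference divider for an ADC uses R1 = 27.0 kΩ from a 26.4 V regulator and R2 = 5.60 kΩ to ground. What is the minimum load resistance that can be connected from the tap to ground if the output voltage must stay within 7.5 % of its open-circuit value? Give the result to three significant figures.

Output resistance R_th = R1‖R2 = (27.0 × 5.60)/32.60 = 4.638 kΩ.
The fractional drop is R_th/(R_th + R_L); requiring this ≤ 0.0750 gives R_L ≥ R_th(1/0.0750 − 1) = 4.638 × 12.33 = 57.2 kΩ.

R_L(min) ≈ 57.2 kΩ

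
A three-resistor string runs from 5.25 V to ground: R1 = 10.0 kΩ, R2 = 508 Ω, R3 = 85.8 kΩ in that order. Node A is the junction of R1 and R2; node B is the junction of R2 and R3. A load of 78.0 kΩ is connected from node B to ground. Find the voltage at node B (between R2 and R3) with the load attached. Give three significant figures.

V ≈ 4.18 V

At node B, R3 is in parallel with the load: R3‖R_L = 40860 Ω.
Below node A the resistance is R2 + (R3‖R_L) = 41370 Ω, so V_A = 5.25 × 41370/51370 = 4.228 V.
Then V_B = V_A × (R3‖R_L)/(R2 + R3‖R_L) = 4.228 × 40860/41370 = 4.18 V.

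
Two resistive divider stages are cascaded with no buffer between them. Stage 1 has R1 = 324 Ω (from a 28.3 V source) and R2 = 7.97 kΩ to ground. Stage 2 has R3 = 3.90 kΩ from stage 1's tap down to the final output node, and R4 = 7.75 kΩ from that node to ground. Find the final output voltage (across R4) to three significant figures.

V_out ≈ 17.6 V

Stage 2 presents R3+R4 = 11650 Ω as a load on stage 1's tap.
Stage 1's lower leg becomes R2‖(R3+R4) = 4732 Ω, so V_mid = 28.3 × 4732/5056 = 26.49 V.
Stage 2 is itself unloaded: V_out = V_mid × R4/(R3+R4) = 26.49 × 7750/11650 = 17.6 V.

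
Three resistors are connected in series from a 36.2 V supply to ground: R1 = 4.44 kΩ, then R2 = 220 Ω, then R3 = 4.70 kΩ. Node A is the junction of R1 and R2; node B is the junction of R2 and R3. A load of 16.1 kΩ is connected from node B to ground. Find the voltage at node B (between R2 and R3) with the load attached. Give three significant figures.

V ≈ 15.9 V

At node B, R3 is in parallel with the load: R3‖R_L = 3638 Ω.
Below node A the resistance is R2 + (R3‖R_L) = 3858 Ω, so V_A = 36.2 × 3858/8298 = 16.83 V.
Then V_B = V_A × (R3‖R_L)/(R2 + R3‖R_L) = 16.83 × 3638/3858 = 15.9 V.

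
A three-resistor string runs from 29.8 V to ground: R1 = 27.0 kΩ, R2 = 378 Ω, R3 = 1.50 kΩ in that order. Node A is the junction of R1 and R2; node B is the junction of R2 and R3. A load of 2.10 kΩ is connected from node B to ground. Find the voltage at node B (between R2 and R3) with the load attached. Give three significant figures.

At node B, R3 is in parallel with the load: R3‖R_L = 875.0 Ω.
Below node A the resistance is R2 + (R3‖R_L) = 1253 Ω, so V_A = 29.8 × 1253/28250 = 1.322 V.
Then V_B = V_A × (R3‖R_L)/(R2 + R3‖R_L) = 1.322 × 875.0/1253 = 0.923 V.

V ≈ 0.923 V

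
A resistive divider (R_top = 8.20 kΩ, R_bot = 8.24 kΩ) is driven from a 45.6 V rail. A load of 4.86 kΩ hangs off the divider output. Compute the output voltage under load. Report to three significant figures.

The load sits in parallel with R_bot: R_bot‖R_L = (8.24 × 4.86) / (8.24 + 4.86) = 3.057 kΩ.
V_out = 45.6 × 3.057 / (8.20 + 3.057) = 45.6 × 3.057/11.26 = 12.4 V.

V_out ≈ 12.4 V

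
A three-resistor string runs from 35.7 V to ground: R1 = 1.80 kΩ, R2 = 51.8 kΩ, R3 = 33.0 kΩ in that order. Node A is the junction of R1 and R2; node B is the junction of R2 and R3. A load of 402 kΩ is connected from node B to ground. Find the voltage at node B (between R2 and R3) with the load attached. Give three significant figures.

At node B, R3 is in parallel with the load: R3‖R_L = 30.50 kΩ.
Below node A the resistance is R2 + (R3‖R_L) = 82.30 kΩ, so V_A = 35.7 × 82.30/84.10 = 34.94 V.
Then V_B = V_A × (R3‖R_L)/(R2 + R3‖R_L) = 34.94 × 30.50/82.30 = 12.9 V.

V ≈ 12.9 V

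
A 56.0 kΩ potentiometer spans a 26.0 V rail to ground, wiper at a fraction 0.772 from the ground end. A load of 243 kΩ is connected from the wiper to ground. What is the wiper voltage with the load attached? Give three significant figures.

V ≈ 19.3 V

The wiper splits the pot into (1−α)R = 12.77 kΩ above and αR = 43.23 kΩ below.
Lower section ‖ load = 36.70 kΩ.
V_wiper = 26.0 × 36.70/(12.77 + 36.70) = 19.3 V.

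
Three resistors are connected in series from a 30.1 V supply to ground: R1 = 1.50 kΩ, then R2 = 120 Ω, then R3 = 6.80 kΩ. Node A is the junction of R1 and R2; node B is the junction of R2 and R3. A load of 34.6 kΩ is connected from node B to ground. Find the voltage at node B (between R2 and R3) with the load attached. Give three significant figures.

V ≈ 23.4 V

At node B, R3 is in parallel with the load: R3‖R_L = 5683 Ω.
Below node A the resistance is R2 + (R3‖R_L) = 5803 Ω, so V_A = 30.1 × 5803/7303 = 23.92 V.
Then V_B = V_A × (R3‖R_L)/(R2 + R3‖R_L) = 23.92 × 5683/5803 = 23.4 V.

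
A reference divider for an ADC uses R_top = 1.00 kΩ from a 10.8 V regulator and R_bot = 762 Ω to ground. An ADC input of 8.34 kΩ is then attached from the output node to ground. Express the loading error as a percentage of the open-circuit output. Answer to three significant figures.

4.93 %

The divider's output (Thévenin) resistance is R_top‖R_bot = 432.5 Ω.
Fractional drop under load = R_th/(R_th + R_L) = 432.5 / (432.5 + 8340) = 0.04930.
So the output falls by 4.93 %.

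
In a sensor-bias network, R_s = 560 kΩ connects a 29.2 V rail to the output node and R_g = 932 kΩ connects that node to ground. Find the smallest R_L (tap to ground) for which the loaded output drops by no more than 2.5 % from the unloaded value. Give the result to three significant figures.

Output resistance R_th = R_s‖R_g = (560 × 932)/1492 = 349.8 kΩ.
The fractional drop is R_th/(R_th + R_L); requiring this ≤ 0.0250 gives R_L ≥ R_th(1/0.0250 − 1) = 349.8 × 39.00 = 13.6 MΩ.

R_L(min) ≈ 13.6 MΩ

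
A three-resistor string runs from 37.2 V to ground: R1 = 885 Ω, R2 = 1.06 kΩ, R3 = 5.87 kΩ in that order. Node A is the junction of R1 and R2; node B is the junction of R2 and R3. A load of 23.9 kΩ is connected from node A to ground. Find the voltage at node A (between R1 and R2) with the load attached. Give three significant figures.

Below node A the series string R2+R3 = 6930 Ω sits in parallel with the 23900 Ω load: 5372 Ω.
V_A = 37.2 × 5372/(885 + 5372) = 31.9 V.

V ≈ 31.9 V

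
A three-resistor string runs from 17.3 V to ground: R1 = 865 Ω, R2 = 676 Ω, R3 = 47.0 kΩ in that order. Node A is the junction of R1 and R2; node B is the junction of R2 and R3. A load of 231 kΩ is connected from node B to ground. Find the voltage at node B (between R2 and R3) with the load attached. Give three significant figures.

V ≈ 16.6 V

At node B, R3 is in parallel with the load: R3‖R_L = 39050 Ω.
Below node A the resistance is R2 + (R3‖R_L) = 39730 Ω, so V_A = 17.3 × 39730/40590 = 16.93 V.
Then V_B = V_A × (R3‖R_L)/(R2 + R3‖R_L) = 16.93 × 39050/39730 = 16.6 V.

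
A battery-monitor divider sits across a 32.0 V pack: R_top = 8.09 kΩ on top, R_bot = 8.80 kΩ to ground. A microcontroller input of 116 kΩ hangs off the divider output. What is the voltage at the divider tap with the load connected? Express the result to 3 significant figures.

V_out ≈ 16.1 V

The load sits in parallel with R_bot: R_bot‖R_L = (8.80 × 116) / (8.80 + 116) = 8.179 kΩ.
V_out = 32.0 × 8.179 / (8.09 + 8.179) = 32.0 × 8.179/16.27 = 16.1 V.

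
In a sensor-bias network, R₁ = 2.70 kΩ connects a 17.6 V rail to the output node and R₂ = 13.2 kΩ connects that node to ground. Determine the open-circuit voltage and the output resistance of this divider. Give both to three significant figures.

V_th = 14.6 V, R_th = 2.24 kΩ

V_th is the open-circuit tap voltage: 17.6 × 13.2/(2.70 + 13.2) = 14.6 V.
With the supply zeroed, R₁ and R₂ appear in parallel from the tap: R_th = R₁‖R₂ = (2.70 × 13.2)/15.90 = 2.24 kΩ.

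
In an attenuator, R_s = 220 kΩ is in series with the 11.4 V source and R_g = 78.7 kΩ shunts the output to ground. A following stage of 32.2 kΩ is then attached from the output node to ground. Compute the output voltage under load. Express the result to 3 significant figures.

The load sits in parallel with R_g: R_g‖R_L = (78.7 × 32.2) / (78.7 + 32.2) = 22.85 kΩ.
V_out = 11.4 × 22.85 / (220 + 22.85) = 11.4 × 22.85/242.9 = 1.07 V.

V_out ≈ 1.07 V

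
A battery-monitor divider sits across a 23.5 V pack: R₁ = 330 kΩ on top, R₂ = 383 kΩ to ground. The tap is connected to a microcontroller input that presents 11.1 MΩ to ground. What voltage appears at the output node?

The load sits in parallel with R₂: R₂‖R_L = (383 × 11100) / (383 + 11100) = 370.2 kΩ.
V_out = 23.5 × 370.2 / (330 + 370.2) = 23.5 × 370.2/700.2 = 12.4 V.

V_out ≈ 12.4 V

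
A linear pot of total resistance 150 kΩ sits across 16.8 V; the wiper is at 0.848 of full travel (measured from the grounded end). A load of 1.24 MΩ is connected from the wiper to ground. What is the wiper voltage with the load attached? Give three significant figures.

V ≈ 14.0 V

The wiper splits the pot into (1−α)R = 22.80 kΩ above and αR = 127.2 kΩ below.
Lower section ‖ load = 115.4 kΩ.
V_wiper = 16.8 × 115.4/(22.80 + 115.4) = 14.0 V.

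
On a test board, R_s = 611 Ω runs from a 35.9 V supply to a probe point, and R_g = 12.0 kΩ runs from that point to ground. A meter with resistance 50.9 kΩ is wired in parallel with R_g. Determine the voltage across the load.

The load sits in parallel with R_g: R_g‖R_L = (12000 × 50900) / (12000 + 50900) = 9711 Ω.
V_out = 35.9 × 9711 / (611 + 9711) = 35.9 × 9711/10320 = 33.8 V.
(Unloaded it would have been 34.2 V.)

V_out ≈ 33.8 V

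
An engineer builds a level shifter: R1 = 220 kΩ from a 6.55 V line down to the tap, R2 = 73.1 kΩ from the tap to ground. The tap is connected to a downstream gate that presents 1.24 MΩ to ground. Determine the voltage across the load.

V_out ≈ 1.56 V

The load sits in parallel with R2: R2‖R_L = (73.1 × 1240) / (73.1 + 1240) = 69.03 kΩ.
V_out = 6.55 × 69.03 / (220 + 69.03) = 6.55 × 69.03/289.0 = 1.56 V.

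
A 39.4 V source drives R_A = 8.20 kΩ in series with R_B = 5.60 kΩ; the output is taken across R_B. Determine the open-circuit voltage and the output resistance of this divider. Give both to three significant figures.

V_th is the open-circuit tap voltage: 39.4 × 5.60/(8.20 + 5.60) = 16.0 V.
With the supply zeroed, R_A and R_B appear in parallel from the tap: R_th = R_A‖R_B = (8.20 × 5.60)/13.80 = 3.33 kΩ.

V_th = 16.0 V, R_th = 3.33 kΩ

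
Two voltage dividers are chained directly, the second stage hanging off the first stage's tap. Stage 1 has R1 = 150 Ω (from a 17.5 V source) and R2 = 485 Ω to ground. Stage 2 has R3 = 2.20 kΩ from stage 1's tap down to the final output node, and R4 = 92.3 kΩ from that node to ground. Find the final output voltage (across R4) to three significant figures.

V_out ≈ 13.0 V

Stage 2 presents R3+R4 = 94500 Ω as a load on stage 1's tap.
Stage 1's lower leg becomes R2‖(R3+R4) = 482.5 Ω, so V_mid = 17.5 × 482.5/632.5 = 13.35 V.
Stage 2 is itself unloaded: V_out = V_mid × R4/(R3+R4) = 13.35 × 92300/94500 = 13.0 V.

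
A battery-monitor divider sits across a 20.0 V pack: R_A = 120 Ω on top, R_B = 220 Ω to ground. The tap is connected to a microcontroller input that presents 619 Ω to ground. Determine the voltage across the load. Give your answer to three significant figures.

The load sits in parallel with R_B: R_B‖R_L = (220 × 619) / (220 + 619) = 162.3 Ω.
V_out = 20.0 × 162.3 / (120 + 162.3) = 20.0 × 162.3/282.3 = 11.5 V.
(Unloaded it would have been 12.9 V.)

V_out ≈ 11.5 V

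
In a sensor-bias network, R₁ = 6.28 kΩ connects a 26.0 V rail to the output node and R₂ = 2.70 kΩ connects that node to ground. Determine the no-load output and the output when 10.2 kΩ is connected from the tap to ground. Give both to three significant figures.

Open-circuit: V = 26.0 × 2.70/(6.28 + 2.70) = 7.82 V.
With the load, R₂ becomes R₂‖R_L = 2.135 kΩ, so V = 26.0 × 2.135/8.415 = 6.60 V.

Unloaded: 7.82 V; loaded: 6.60 V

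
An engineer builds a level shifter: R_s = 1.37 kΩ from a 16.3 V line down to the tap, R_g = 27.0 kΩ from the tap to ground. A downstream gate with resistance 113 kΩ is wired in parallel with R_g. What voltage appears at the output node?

The load sits in parallel with R_g: R_g‖R_L = (27.0 × 113) / (27.0 + 113) = 21.79 kΩ.
V_out = 16.3 × 21.79 / (1.37 + 21.79) = 16.3 × 21.79/23.16 = 15.3 V.

V_out ≈ 15.3 V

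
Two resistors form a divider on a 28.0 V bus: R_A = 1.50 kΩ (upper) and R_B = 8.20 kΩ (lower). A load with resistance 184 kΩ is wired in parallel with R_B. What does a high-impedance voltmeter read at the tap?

V_out ≈ 23.5 V

The load sits in parallel with R_B: R_B‖R_L = (8.20 × 184) / (8.20 + 184) = 7.850 kΩ.
V_out = 28.0 × 7.850 / (1.50 + 7.850) = 28.0 × 7.850/9.350 = 23.5 V.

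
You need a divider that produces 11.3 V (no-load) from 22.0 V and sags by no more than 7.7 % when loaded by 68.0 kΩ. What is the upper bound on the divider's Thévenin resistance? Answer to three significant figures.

Loading drop = R_th/(R_th + R_L) ≤ 0.0770, so R_th ≤ R_L · ε/(1−ε) = 68.0 kΩ × 0.0770/0.9230 = 5.67 kΩ.
(Any R1, R2 with R2/(R1+R2) = 0.514 and R1‖R2 ≤ 5.67 kΩ will meet the spec.)

R_th ≤ 5.67 kΩ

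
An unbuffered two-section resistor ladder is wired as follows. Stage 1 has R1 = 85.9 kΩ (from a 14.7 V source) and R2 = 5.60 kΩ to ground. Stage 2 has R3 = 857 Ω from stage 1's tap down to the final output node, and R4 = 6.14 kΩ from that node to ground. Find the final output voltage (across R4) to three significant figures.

Stage 2 presents R3+R4 = 6997 Ω as a load on stage 1's tap.
Stage 1's lower leg becomes R2‖(R3+R4) = 3111 Ω, so V_mid = 14.7 × 3111/89010 = 0.5137 V.
Stage 2 is itself unloaded: V_out = V_mid × R4/(R3+R4) = 0.5137 × 6140/6997 = 0.451 V.

V_out ≈ 0.451 V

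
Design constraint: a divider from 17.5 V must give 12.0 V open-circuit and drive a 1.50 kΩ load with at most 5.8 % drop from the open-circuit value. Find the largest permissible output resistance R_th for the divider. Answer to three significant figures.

R_th ≤ 92.4 Ω

Loading drop = R_th/(R_th + R_L) ≤ 0.0580, so R_th ≤ R_L · ε/(1−ε) = 1.50 kΩ × 0.0580/0.9420 = 92.4 Ω.
(Any R1, R2 with R2/(R1+R2) = 0.686 and R1‖R2 ≤ 92.4 Ω will meet the spec.)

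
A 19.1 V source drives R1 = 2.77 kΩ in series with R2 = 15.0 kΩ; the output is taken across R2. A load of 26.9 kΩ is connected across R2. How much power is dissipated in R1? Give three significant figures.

P ≈ 6.57 mW

Total resistance from the source is R1 + (R2‖R_L) = 12.40 kΩ, so I = 19.1/12.40 kΩ = 1.540 mA.
P = I²·R1 = (1.540 mA)² × 2.77 kΩ = 6.57 mW.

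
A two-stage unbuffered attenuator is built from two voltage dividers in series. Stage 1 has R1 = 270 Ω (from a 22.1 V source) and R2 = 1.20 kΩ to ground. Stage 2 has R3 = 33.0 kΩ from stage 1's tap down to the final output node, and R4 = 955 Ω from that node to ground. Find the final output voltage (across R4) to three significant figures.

V_out ≈ 0.504 V

Stage 2 presents R3+R4 = 33960 Ω as a load on stage 1's tap.
Stage 1's lower leg becomes R2‖(R3+R4) = 1159 Ω, so V_mid = 22.1 × 1159/1429 = 17.92 V.
Stage 2 is itself unloaded: V_out = V_mid × R4/(R3+R4) = 17.92 × 955/33960 = 0.504 V.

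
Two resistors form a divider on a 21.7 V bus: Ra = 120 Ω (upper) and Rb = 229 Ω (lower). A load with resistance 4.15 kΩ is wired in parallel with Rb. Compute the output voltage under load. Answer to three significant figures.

V_out ≈ 14.0 V

The load sits in parallel with Rb: Rb‖R_L = (229 × 4150) / (229 + 4150) = 217.0 Ω.
V_out = 21.7 × 217.0 / (120 + 217.0) = 21.7 × 217.0/337.0 = 14.0 V.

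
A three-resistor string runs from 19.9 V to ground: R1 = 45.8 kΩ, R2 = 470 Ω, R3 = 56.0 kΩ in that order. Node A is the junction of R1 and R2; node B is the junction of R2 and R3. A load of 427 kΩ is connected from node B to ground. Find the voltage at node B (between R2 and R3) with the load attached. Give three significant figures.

V ≈ 10.3 V

At node B, R3 is in parallel with the load: R3‖R_L = 49510 Ω.
Below node A the resistance is R2 + (R3‖R_L) = 49980 Ω, so V_A = 19.9 × 49980/95780 = 10.38 V.
Then V_B = V_A × (R3‖R_L)/(R2 + R3‖R_L) = 10.38 × 49510/49980 = 10.3 V.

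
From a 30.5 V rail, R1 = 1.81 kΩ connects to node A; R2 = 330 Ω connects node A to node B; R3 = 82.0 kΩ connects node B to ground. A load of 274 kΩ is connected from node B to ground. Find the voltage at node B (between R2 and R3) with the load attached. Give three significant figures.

V ≈ 29.5 V

At node B, R3 is in parallel with the load: R3‖R_L = 63110 Ω.
Below node A the resistance is R2 + (R3‖R_L) = 63440 Ω, so V_A = 30.5 × 63440/65250 = 29.65 V.
Then V_B = V_A × (R3‖R_L)/(R2 + R3‖R_L) = 29.65 × 63110/63440 = 29.5 V.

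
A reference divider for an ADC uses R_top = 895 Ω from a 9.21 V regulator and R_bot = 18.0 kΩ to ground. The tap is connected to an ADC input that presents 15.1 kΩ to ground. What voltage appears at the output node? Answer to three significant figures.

The load sits in parallel with R_bot: R_bot‖R_L = (18000 × 15100) / (18000 + 15100) = 8211 Ω.
V_out = 9.21 × 8211 / (895 + 8211) = 9.21 × 8211/9106 = 8.30 V.
(Unloaded it would have been 8.77 V.)

V_out ≈ 8.30 V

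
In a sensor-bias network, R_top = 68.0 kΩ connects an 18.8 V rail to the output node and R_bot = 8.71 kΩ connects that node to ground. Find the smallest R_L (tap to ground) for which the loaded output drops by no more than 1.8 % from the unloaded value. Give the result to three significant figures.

Output resistance R_th = R_top‖R_bot = (68.0 × 8.71)/76.71 = 7.721 kΩ.
The fractional drop is R_th/(R_th + R_L); requiring this ≤ 0.0180 gives R_L ≥ R_th(1/0.0180 − 1) = 7.721 × 54.56 = 421 kΩ.

R_L(min) ≈ 421 kΩ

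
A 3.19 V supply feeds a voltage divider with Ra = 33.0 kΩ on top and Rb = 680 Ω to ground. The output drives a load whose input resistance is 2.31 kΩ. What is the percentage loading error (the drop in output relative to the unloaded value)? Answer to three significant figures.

22.4 %

The divider's output (Thévenin) resistance is Ra‖Rb = 666.3 Ω.
Fractional drop under load = R_th/(R_th + R_L) = 666.3 / (666.3 + 2310) = 0.2239.
So the output falls by 22.4 %.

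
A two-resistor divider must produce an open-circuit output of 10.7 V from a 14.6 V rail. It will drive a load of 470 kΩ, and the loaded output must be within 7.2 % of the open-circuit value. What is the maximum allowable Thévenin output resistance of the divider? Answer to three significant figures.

Loading drop = R_th/(R_th + R_L) ≤ 0.0720, so R_th ≤ R_L · ε/(1−ε) = 470 kΩ × 0.0720/0.9280 = 36.5 kΩ.

R_th ≤ 36.5 kΩ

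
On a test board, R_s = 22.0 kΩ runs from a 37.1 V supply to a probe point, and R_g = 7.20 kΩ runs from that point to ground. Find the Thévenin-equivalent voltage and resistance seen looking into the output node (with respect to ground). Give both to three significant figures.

V_th is the open-circuit tap voltage: 37.1 × 7.20/(22.0 + 7.20) = 9.15 V.
With the supply zeroed, R_s and R_g appear in parallel from the tap: R_th = R_s‖R_g = (22.0 × 7.20)/29.20 = 5.42 kΩ.

V_th = 9.15 V, R_th = 5.42 kΩ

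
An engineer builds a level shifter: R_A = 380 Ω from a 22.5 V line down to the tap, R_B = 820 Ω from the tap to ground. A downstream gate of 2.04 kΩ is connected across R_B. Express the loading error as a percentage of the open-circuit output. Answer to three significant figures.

11.3 %

The divider's output (Thévenin) resistance is R_A‖R_B = 259.7 Ω.
Fractional drop under load = R_th/(R_th + R_L) = 259.7 / (259.7 + 2040) = 0.1129.
So the output falls by 11.3 %.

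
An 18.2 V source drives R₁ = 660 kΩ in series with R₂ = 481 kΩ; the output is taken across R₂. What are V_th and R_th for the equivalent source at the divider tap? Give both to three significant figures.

V_th is the open-circuit tap voltage: 18.2 × 481/(660 + 481) = 7.67 V.
With the supply zeroed, R₁ and R₂ appear in parallel from the tap: R_th = R₁‖R₂ = (660 × 481)/1141 = 278 kΩ.

V_th = 7.67 V, R_th = 278 kΩ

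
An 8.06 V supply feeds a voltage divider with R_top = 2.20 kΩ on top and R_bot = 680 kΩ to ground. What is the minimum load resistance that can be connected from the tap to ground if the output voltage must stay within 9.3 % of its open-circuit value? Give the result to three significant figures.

Output resistance R_th = R_top‖R_bot = (2.20 × 680)/682.2 = 2.193 kΩ.
The fractional drop is R_th/(R_th + R_L); requiring this ≤ 0.0930 gives R_L ≥ R_th(1/0.0930 − 1) = 2.193 × 9.753 = 21.4 kΩ.

R_L(min) ≈ 21.4 kΩ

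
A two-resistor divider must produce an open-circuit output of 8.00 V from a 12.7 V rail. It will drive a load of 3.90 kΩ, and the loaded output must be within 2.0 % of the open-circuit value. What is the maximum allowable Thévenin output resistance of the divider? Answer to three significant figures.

R_th ≤ 79.6 Ω

Loading drop = R_th/(R_th + R_L) ≤ 0.0200, so R_th ≤ R_L · ε/(1−ε) = 3.90 kΩ × 0.0200/0.9800 = 79.6 Ω.
(Any R1, R2 with R2/(R1+R2) = 0.630 and R1‖R2 ≤ 79.6 Ω will meet the spec.)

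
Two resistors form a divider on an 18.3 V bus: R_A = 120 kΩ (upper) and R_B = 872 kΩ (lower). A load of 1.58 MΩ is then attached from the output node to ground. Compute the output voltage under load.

The load sits in parallel with R_B: R_B‖R_L = (872 × 1580) / (872 + 1580) = 561.9 kΩ.
V_out = 18.3 × 561.9 / (120 + 561.9) = 18.3 × 561.9/681.9 = 15.1 V.

V_out ≈ 15.1 V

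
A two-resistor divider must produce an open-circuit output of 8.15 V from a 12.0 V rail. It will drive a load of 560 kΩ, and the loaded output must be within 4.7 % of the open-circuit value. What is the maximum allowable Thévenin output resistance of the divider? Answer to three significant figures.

R_th ≤ 27.6 kΩ

Loading drop = R_th/(R_th + R_L) ≤ 0.0470, so R_th ≤ R_L · ε/(1−ε) = 560 kΩ × 0.0470/0.9530 = 27.6 kΩ.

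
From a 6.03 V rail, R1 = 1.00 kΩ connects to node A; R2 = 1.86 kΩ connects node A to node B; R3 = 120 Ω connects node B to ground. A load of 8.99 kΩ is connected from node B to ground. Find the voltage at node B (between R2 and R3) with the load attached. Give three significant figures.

V ≈ 0.240 V

At node B, R3 is in parallel with the load: R3‖R_L = 118.4 Ω.
Below node A the resistance is R2 + (R3‖R_L) = 1978 Ω, so V_A = 6.03 × 1978/2978 = 4.005 V.
Then V_B = V_A × (R3‖R_L)/(R2 + R3‖R_L) = 4.005 × 118.4/1978 = 0.240 V.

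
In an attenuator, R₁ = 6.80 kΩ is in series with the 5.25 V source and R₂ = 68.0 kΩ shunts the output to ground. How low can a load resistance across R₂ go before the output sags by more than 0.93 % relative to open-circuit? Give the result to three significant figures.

R_L(min) ≈ 659 kΩ

Output resistance R_th = R₁‖R₂ = (6.80 × 68.0)/74.80 = 6.182 kΩ.
The fractional drop is R_th/(R_th + R_L); requiring this ≤ 0.00930 gives R_L ≥ R_th(1/0.00930 − 1) = 6.182 × 106.5 = 659 kΩ.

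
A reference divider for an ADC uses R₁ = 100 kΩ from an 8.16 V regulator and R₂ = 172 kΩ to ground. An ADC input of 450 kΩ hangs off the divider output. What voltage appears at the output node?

V_out ≈ 4.52 V

The load sits in parallel with R₂: R₂‖R_L = (172 × 450) / (172 + 450) = 124.4 kΩ.
V_out = 8.16 × 124.4 / (100 + 124.4) = 8.16 × 124.4/224.4 = 4.52 V.
(Unloaded it would have been 5.16 V.)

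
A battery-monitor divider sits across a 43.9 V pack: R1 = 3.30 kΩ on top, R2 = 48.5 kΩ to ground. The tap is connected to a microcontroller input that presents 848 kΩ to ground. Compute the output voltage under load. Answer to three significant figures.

The load sits in parallel with R2: R2‖R_L = (48.5 × 848) / (48.5 + 848) = 45.88 kΩ.
V_out = 43.9 × 45.88 / (3.30 + 45.88) = 43.9 × 45.88/49.18 = 41.0 V.

V_out ≈ 41.0 V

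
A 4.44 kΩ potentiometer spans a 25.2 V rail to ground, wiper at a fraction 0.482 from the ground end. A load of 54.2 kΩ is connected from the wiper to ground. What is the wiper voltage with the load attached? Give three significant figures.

V ≈ 11.9 V

The wiper splits the pot into (1−α)R = 2.300 kΩ above and αR = 2.140 kΩ below.
Lower section ‖ load = 2.059 kΩ.
V_wiper = 25.2 × 2.059/(2.300 + 2.059) = 11.9 V.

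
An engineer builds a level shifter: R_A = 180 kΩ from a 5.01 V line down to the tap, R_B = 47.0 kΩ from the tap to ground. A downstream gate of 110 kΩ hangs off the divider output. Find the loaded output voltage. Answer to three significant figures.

V_out ≈ 0.775 V

The load sits in parallel with R_B: R_B‖R_L = (47.0 × 110) / (47.0 + 110) = 32.93 kΩ.
V_out = 5.01 × 32.93 / (180 + 32.93) = 5.01 × 32.93/212.9 = 0.775 V.
(Unloaded it would have been 1.04 V.)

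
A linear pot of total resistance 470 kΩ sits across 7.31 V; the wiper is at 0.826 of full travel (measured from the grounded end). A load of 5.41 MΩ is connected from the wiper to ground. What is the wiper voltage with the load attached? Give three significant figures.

The wiper splits the pot into (1−α)R = 81.78 kΩ above and αR = 388.2 kΩ below.
Lower section ‖ load = 362.2 kΩ.
V_wiper = 7.31 × 362.2/(81.78 + 362.2) = 5.96 V.

V ≈ 5.96 V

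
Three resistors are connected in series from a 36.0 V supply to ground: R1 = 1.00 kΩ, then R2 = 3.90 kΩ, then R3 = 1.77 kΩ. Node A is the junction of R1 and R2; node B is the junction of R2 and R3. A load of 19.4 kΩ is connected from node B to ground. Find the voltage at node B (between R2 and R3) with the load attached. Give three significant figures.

V ≈ 8.95 V

At node B, R3 is in parallel with the load: R3‖R_L = 1.622 kΩ.
Below node A the resistance is R2 + (R3‖R_L) = 5.522 kΩ, so V_A = 36.0 × 5.522/6.522 = 30.48 V.
Then V_B = V_A × (R3‖R_L)/(R2 + R3‖R_L) = 30.48 × 1.622/5.522 = 8.95 V.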